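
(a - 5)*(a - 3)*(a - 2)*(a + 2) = a^4 - 8*a^3 + 11*a^2 + 32*a - 60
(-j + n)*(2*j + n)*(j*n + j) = -2*j^3*n - 2*j^3 + j^2*n^2 + j^2*n + j*n^3 + j*n^2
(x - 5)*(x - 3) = x^2 - 8*x + 15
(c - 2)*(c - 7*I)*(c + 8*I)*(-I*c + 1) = -I*c^4 + 2*c^3 + 2*I*c^3 - 4*c^2 - 55*I*c^2 + 56*c + 110*I*c - 112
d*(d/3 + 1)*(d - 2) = d^3/3 + d^2/3 - 2*d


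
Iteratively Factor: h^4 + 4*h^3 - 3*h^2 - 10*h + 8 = (h + 4)*(h^3 - 3*h + 2) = (h - 1)*(h + 4)*(h^2 + h - 2) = (h - 1)*(h + 2)*(h + 4)*(h - 1)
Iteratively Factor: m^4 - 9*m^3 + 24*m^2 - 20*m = (m)*(m^3 - 9*m^2 + 24*m - 20) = m*(m - 5)*(m^2 - 4*m + 4) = m*(m - 5)*(m - 2)*(m - 2)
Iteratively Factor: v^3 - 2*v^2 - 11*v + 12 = (v - 1)*(v^2 - v - 12) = (v - 1)*(v + 3)*(v - 4)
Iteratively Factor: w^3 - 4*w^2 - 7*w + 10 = (w - 1)*(w^2 - 3*w - 10) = (w - 5)*(w - 1)*(w + 2)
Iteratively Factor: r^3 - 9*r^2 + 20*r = (r)*(r^2 - 9*r + 20) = r*(r - 5)*(r - 4)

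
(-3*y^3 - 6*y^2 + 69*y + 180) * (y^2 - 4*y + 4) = -3*y^5 + 6*y^4 + 81*y^3 - 120*y^2 - 444*y + 720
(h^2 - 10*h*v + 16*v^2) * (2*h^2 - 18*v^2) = 2*h^4 - 20*h^3*v + 14*h^2*v^2 + 180*h*v^3 - 288*v^4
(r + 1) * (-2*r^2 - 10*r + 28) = -2*r^3 - 12*r^2 + 18*r + 28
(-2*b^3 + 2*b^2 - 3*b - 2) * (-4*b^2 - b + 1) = 8*b^5 - 6*b^4 + 8*b^3 + 13*b^2 - b - 2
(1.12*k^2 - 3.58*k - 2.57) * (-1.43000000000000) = -1.6016*k^2 + 5.1194*k + 3.6751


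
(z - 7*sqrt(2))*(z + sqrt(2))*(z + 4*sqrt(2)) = z^3 - 2*sqrt(2)*z^2 - 62*z - 56*sqrt(2)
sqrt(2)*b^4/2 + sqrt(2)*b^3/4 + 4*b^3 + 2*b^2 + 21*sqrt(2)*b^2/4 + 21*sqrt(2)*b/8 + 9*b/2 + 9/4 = (b + 1/2)*(b + 3*sqrt(2)/2)^2*(sqrt(2)*b/2 + 1)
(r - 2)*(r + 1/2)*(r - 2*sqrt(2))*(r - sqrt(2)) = r^4 - 3*sqrt(2)*r^3 - 3*r^3/2 + 3*r^2 + 9*sqrt(2)*r^2/2 - 6*r + 3*sqrt(2)*r - 4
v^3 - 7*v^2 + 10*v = v*(v - 5)*(v - 2)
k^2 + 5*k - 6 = (k - 1)*(k + 6)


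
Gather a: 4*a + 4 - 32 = 4*a - 28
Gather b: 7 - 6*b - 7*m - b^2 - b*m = -b^2 + b*(-m - 6) - 7*m + 7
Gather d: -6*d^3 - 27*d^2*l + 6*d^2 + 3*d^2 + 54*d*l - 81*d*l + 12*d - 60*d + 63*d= -6*d^3 + d^2*(9 - 27*l) + d*(15 - 27*l)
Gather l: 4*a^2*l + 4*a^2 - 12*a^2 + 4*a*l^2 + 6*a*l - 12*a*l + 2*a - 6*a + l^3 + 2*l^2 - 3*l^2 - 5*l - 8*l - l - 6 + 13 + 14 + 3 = -8*a^2 - 4*a + l^3 + l^2*(4*a - 1) + l*(4*a^2 - 6*a - 14) + 24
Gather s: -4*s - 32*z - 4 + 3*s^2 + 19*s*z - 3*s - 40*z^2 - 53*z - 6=3*s^2 + s*(19*z - 7) - 40*z^2 - 85*z - 10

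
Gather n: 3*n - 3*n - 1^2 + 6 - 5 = 0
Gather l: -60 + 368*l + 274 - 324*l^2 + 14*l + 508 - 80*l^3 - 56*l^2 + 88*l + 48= -80*l^3 - 380*l^2 + 470*l + 770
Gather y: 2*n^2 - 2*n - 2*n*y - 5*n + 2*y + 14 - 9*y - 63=2*n^2 - 7*n + y*(-2*n - 7) - 49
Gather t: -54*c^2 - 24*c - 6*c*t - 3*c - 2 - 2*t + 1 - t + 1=-54*c^2 - 27*c + t*(-6*c - 3)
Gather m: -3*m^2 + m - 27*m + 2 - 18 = -3*m^2 - 26*m - 16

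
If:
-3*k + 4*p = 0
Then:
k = 4*p/3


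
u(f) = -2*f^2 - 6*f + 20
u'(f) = -4*f - 6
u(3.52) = -25.90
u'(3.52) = -20.08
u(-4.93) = 0.97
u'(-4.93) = 13.72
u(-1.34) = 24.45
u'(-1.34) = -0.64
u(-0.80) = 23.52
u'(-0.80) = -2.80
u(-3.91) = 12.88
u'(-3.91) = 9.64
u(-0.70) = 23.22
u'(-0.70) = -3.20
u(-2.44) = 22.73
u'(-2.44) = 3.76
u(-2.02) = 23.96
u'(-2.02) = 2.08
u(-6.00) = -16.00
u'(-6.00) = 18.00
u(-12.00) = -196.00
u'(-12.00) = 42.00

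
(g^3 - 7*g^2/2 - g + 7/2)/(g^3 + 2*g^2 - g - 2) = (g - 7/2)/(g + 2)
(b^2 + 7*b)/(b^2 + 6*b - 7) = b/(b - 1)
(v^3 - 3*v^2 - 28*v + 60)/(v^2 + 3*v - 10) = v - 6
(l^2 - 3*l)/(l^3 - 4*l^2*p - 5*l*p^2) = (3 - l)/(-l^2 + 4*l*p + 5*p^2)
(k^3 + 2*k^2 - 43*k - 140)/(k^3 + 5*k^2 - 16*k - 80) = (k - 7)/(k - 4)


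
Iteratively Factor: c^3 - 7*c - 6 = (c - 3)*(c^2 + 3*c + 2) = (c - 3)*(c + 1)*(c + 2)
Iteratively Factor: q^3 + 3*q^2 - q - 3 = (q - 1)*(q^2 + 4*q + 3) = (q - 1)*(q + 3)*(q + 1)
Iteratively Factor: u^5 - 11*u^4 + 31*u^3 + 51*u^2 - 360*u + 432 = (u - 4)*(u^4 - 7*u^3 + 3*u^2 + 63*u - 108) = (u - 4)*(u + 3)*(u^3 - 10*u^2 + 33*u - 36) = (u - 4)*(u - 3)*(u + 3)*(u^2 - 7*u + 12) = (u - 4)*(u - 3)^2*(u + 3)*(u - 4)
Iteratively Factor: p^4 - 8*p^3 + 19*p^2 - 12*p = (p - 1)*(p^3 - 7*p^2 + 12*p) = (p - 4)*(p - 1)*(p^2 - 3*p) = p*(p - 4)*(p - 1)*(p - 3)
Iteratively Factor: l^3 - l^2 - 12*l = (l)*(l^2 - l - 12) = l*(l - 4)*(l + 3)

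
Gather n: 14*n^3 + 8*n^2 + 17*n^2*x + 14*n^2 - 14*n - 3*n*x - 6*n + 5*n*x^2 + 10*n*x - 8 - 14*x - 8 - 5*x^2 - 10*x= 14*n^3 + n^2*(17*x + 22) + n*(5*x^2 + 7*x - 20) - 5*x^2 - 24*x - 16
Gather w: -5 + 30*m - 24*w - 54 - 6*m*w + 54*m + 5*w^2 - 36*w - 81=84*m + 5*w^2 + w*(-6*m - 60) - 140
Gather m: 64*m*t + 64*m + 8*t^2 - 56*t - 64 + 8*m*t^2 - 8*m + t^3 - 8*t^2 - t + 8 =m*(8*t^2 + 64*t + 56) + t^3 - 57*t - 56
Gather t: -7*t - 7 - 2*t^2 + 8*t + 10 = -2*t^2 + t + 3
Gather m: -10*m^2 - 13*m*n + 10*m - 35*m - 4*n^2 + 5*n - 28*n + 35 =-10*m^2 + m*(-13*n - 25) - 4*n^2 - 23*n + 35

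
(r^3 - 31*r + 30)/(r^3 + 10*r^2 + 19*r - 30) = (r - 5)/(r + 5)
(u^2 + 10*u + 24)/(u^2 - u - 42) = (u + 4)/(u - 7)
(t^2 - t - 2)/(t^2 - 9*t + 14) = (t + 1)/(t - 7)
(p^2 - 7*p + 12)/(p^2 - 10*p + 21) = (p - 4)/(p - 7)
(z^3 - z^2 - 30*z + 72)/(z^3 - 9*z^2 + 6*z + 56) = (z^2 + 3*z - 18)/(z^2 - 5*z - 14)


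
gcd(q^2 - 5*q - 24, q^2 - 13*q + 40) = q - 8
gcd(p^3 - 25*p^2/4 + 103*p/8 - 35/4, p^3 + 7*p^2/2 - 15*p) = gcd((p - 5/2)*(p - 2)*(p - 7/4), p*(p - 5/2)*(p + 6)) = p - 5/2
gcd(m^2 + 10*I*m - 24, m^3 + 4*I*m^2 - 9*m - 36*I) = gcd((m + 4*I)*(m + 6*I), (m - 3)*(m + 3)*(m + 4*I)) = m + 4*I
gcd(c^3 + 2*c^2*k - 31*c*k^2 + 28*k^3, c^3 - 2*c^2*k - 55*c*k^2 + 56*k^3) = c^2 + 6*c*k - 7*k^2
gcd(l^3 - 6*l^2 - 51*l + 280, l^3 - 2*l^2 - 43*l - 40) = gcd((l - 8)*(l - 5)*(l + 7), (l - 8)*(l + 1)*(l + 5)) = l - 8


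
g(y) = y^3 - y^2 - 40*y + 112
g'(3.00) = -19.00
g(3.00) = 10.00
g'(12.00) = 368.00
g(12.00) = 1216.00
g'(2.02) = -31.80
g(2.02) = 35.36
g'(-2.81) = -10.69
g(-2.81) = 194.32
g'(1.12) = -38.48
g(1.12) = 67.35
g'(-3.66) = 7.51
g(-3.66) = 195.98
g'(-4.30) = 24.07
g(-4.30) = 186.00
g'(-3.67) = 7.75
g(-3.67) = 195.90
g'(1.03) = -38.88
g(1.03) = 70.83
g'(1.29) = -37.59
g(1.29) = 60.88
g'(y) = 3*y^2 - 2*y - 40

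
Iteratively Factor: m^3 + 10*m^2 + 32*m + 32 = (m + 4)*(m^2 + 6*m + 8) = (m + 4)^2*(m + 2)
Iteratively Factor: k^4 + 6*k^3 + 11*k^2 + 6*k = (k + 1)*(k^3 + 5*k^2 + 6*k) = (k + 1)*(k + 3)*(k^2 + 2*k) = (k + 1)*(k + 2)*(k + 3)*(k)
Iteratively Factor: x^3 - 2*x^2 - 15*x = (x)*(x^2 - 2*x - 15) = x*(x - 5)*(x + 3)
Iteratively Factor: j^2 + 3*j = (j)*(j + 3)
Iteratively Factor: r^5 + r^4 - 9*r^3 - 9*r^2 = (r)*(r^4 + r^3 - 9*r^2 - 9*r) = r*(r - 3)*(r^3 + 4*r^2 + 3*r) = r*(r - 3)*(r + 3)*(r^2 + r) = r*(r - 3)*(r + 1)*(r + 3)*(r)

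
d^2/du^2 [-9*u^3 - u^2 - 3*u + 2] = -54*u - 2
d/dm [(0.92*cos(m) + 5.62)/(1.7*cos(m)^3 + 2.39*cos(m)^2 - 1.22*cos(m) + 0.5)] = (3.128*cos(m)^3 + 30.8608*cos(m)^2 + 26.8636*cos(m) - 7.3164)*sin(m)/(2.89*cos(m)^6 + 8.126*cos(m)^5 + 1.5641*cos(m)^4 - 4.1316*cos(m)^3 + 3.8784*cos(m)^2 - 1.22*cos(m) + 0.25)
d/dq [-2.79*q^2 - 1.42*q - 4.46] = -5.58*q - 1.42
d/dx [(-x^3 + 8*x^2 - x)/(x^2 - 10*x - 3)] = (-x^4 + 20*x^3 - 70*x^2 - 48*x + 3)/(x^4 - 20*x^3 + 94*x^2 + 60*x + 9)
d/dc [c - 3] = 1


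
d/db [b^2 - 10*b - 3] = 2*b - 10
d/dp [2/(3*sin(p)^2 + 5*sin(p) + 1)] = -2*(6*sin(p) + 5)*cos(p)/(3*sin(p)^2 + 5*sin(p) + 1)^2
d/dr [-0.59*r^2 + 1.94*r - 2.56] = 1.94 - 1.18*r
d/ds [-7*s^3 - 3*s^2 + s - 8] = -21*s^2 - 6*s + 1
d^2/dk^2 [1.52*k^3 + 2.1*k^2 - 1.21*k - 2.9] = 9.12*k + 4.2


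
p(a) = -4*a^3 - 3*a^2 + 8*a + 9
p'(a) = -12*a^2 - 6*a + 8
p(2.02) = -20.05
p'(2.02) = -53.08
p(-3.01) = 66.82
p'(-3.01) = -82.66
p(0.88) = 10.99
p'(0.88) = -6.57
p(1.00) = 10.00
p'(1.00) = -10.00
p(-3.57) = 124.20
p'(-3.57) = -123.52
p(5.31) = -631.99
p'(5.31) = -362.21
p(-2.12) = 16.67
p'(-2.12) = -33.21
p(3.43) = -160.27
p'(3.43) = -153.76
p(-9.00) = 2610.00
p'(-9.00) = -910.00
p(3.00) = -102.00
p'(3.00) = -118.00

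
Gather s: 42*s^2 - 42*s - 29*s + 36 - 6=42*s^2 - 71*s + 30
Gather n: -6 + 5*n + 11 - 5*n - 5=0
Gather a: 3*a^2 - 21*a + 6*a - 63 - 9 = 3*a^2 - 15*a - 72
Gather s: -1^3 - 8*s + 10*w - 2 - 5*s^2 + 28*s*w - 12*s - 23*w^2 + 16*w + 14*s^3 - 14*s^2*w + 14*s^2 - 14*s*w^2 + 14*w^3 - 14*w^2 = 14*s^3 + s^2*(9 - 14*w) + s*(-14*w^2 + 28*w - 20) + 14*w^3 - 37*w^2 + 26*w - 3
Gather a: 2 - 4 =-2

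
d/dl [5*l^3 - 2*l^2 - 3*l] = 15*l^2 - 4*l - 3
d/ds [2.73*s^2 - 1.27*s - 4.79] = 5.46*s - 1.27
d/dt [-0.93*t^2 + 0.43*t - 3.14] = 0.43 - 1.86*t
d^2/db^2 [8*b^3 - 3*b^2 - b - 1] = 48*b - 6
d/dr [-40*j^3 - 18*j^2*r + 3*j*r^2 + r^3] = -18*j^2 + 6*j*r + 3*r^2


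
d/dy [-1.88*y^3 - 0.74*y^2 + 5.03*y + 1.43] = -5.64*y^2 - 1.48*y + 5.03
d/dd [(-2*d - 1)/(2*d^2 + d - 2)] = (-4*d^2 - 2*d + (2*d + 1)*(4*d + 1) + 4)/(2*d^2 + d - 2)^2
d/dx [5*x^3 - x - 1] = 15*x^2 - 1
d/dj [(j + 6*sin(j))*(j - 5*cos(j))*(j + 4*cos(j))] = -(j + 6*sin(j))*(j - 5*cos(j))*(4*sin(j) - 1) + (j + 6*sin(j))*(j + 4*cos(j))*(5*sin(j) + 1) + (j - 5*cos(j))*(j + 4*cos(j))*(6*cos(j) + 1)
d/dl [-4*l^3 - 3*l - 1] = -12*l^2 - 3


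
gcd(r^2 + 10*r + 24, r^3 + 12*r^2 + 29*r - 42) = r + 6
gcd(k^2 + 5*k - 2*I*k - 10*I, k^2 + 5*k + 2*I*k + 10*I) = k + 5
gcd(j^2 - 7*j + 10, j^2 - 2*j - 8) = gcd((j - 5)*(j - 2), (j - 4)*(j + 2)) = 1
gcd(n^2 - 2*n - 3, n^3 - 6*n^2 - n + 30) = n - 3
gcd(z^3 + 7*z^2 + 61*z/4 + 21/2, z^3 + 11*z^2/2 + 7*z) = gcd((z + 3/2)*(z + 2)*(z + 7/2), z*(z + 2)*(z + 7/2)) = z^2 + 11*z/2 + 7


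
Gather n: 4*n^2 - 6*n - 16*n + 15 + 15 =4*n^2 - 22*n + 30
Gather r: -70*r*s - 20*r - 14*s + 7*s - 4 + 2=r*(-70*s - 20) - 7*s - 2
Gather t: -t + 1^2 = 1 - t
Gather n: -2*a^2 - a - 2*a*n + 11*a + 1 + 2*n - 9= -2*a^2 + 10*a + n*(2 - 2*a) - 8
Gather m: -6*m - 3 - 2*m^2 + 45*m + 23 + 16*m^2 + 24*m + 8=14*m^2 + 63*m + 28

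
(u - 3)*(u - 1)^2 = u^3 - 5*u^2 + 7*u - 3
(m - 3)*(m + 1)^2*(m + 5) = m^4 + 4*m^3 - 10*m^2 - 28*m - 15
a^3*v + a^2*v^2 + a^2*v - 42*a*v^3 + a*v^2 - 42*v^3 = (a - 6*v)*(a + 7*v)*(a*v + v)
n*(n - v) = n^2 - n*v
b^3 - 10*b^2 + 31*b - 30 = (b - 5)*(b - 3)*(b - 2)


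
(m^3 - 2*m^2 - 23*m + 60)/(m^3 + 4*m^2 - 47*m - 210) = (m^2 - 7*m + 12)/(m^2 - m - 42)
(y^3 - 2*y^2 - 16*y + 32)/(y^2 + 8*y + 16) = (y^2 - 6*y + 8)/(y + 4)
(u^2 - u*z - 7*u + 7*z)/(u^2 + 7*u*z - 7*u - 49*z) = (u - z)/(u + 7*z)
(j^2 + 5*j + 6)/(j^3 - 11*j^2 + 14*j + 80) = (j + 3)/(j^2 - 13*j + 40)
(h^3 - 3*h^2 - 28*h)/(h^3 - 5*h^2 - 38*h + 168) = h*(h + 4)/(h^2 + 2*h - 24)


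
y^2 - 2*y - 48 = (y - 8)*(y + 6)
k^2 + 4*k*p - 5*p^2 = (k - p)*(k + 5*p)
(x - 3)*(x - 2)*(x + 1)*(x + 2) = x^4 - 2*x^3 - 7*x^2 + 8*x + 12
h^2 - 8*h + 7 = (h - 7)*(h - 1)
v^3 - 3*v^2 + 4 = (v - 2)^2*(v + 1)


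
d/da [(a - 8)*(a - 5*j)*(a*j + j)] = j*(3*a^2 - 10*a*j - 14*a + 35*j - 8)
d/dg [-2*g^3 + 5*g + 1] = 5 - 6*g^2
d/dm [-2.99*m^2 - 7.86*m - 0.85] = -5.98*m - 7.86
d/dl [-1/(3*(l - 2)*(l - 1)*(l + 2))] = ((l - 2)*(l - 1) + (l - 2)*(l + 2) + (l - 1)*(l + 2))/(3*(l - 2)^2*(l - 1)^2*(l + 2)^2)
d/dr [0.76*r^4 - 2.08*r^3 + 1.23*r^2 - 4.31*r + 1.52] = 3.04*r^3 - 6.24*r^2 + 2.46*r - 4.31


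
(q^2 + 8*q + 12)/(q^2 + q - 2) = (q + 6)/(q - 1)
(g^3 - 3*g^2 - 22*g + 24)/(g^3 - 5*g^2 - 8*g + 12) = (g + 4)/(g + 2)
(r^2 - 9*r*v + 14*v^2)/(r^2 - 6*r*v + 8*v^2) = (r - 7*v)/(r - 4*v)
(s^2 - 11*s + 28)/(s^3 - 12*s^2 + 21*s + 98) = (s - 4)/(s^2 - 5*s - 14)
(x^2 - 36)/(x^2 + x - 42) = (x + 6)/(x + 7)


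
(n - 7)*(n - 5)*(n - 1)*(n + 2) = n^4 - 11*n^3 + 21*n^2 + 59*n - 70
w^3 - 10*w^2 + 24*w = w*(w - 6)*(w - 4)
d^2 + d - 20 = (d - 4)*(d + 5)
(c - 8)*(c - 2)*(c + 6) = c^3 - 4*c^2 - 44*c + 96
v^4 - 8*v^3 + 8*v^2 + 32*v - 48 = (v - 6)*(v - 2)^2*(v + 2)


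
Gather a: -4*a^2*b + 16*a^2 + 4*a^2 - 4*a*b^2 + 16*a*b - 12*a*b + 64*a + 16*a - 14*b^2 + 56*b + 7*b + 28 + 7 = a^2*(20 - 4*b) + a*(-4*b^2 + 4*b + 80) - 14*b^2 + 63*b + 35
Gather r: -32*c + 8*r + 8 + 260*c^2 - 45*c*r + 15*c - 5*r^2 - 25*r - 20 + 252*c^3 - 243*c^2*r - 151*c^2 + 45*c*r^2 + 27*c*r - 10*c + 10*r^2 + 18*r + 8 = 252*c^3 + 109*c^2 - 27*c + r^2*(45*c + 5) + r*(-243*c^2 - 18*c + 1) - 4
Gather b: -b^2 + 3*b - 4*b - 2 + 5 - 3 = -b^2 - b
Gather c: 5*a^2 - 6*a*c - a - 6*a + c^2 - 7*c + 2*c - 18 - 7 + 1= 5*a^2 - 7*a + c^2 + c*(-6*a - 5) - 24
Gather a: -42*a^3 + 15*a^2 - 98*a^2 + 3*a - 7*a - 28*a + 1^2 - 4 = -42*a^3 - 83*a^2 - 32*a - 3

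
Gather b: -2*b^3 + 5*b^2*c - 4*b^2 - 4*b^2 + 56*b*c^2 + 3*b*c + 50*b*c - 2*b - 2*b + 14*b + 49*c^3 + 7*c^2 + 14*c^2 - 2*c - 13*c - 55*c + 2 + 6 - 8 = -2*b^3 + b^2*(5*c - 8) + b*(56*c^2 + 53*c + 10) + 49*c^3 + 21*c^2 - 70*c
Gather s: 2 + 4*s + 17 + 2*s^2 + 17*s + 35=2*s^2 + 21*s + 54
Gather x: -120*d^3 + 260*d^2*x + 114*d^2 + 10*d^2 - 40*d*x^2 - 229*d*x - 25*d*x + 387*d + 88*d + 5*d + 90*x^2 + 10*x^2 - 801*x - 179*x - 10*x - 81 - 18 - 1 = -120*d^3 + 124*d^2 + 480*d + x^2*(100 - 40*d) + x*(260*d^2 - 254*d - 990) - 100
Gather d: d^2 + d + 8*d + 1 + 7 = d^2 + 9*d + 8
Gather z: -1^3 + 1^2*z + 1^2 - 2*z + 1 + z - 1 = 0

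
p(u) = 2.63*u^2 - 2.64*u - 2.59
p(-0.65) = 0.24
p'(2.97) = 12.98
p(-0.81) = 1.27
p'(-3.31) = -20.05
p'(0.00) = -2.64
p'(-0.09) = -3.11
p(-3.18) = 32.40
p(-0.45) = -0.87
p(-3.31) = 34.96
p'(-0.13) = -3.32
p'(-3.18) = -19.37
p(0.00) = -2.59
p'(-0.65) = -6.06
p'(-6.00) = -34.20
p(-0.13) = -2.20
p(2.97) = 12.77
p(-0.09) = -2.33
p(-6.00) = 107.93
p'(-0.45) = -5.01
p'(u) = 5.26*u - 2.64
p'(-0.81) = -6.90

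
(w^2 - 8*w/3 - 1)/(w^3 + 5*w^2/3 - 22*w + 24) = (3*w + 1)/(3*w^2 + 14*w - 24)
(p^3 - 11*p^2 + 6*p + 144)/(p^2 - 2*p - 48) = (p^2 - 3*p - 18)/(p + 6)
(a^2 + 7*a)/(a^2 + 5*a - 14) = a/(a - 2)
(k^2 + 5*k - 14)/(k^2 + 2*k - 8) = (k + 7)/(k + 4)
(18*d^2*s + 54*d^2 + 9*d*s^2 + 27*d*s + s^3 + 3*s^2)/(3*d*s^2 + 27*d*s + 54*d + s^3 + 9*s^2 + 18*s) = (6*d + s)/(s + 6)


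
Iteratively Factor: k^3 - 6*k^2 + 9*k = (k)*(k^2 - 6*k + 9) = k*(k - 3)*(k - 3)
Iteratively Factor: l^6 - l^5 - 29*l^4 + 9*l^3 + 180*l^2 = (l - 5)*(l^5 + 4*l^4 - 9*l^3 - 36*l^2) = (l - 5)*(l + 4)*(l^4 - 9*l^2) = l*(l - 5)*(l + 4)*(l^3 - 9*l) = l*(l - 5)*(l + 3)*(l + 4)*(l^2 - 3*l) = l^2*(l - 5)*(l + 3)*(l + 4)*(l - 3)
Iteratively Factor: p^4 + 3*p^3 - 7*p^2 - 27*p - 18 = (p + 2)*(p^3 + p^2 - 9*p - 9) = (p + 1)*(p + 2)*(p^2 - 9) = (p - 3)*(p + 1)*(p + 2)*(p + 3)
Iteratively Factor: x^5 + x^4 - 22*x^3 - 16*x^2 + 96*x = (x + 3)*(x^4 - 2*x^3 - 16*x^2 + 32*x) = x*(x + 3)*(x^3 - 2*x^2 - 16*x + 32) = x*(x - 4)*(x + 3)*(x^2 + 2*x - 8) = x*(x - 4)*(x + 3)*(x + 4)*(x - 2)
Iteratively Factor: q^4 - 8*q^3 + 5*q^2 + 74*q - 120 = (q - 2)*(q^3 - 6*q^2 - 7*q + 60) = (q - 5)*(q - 2)*(q^2 - q - 12) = (q - 5)*(q - 2)*(q + 3)*(q - 4)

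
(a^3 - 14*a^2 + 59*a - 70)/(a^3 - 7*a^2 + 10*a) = (a - 7)/a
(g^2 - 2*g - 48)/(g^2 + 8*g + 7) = (g^2 - 2*g - 48)/(g^2 + 8*g + 7)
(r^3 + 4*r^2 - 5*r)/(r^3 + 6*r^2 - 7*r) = (r + 5)/(r + 7)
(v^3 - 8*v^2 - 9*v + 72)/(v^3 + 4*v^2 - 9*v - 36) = (v - 8)/(v + 4)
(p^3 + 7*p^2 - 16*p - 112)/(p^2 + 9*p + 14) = (p^2 - 16)/(p + 2)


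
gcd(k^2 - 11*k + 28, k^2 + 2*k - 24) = k - 4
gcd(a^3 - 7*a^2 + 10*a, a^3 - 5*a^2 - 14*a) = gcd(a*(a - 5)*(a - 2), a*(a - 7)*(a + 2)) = a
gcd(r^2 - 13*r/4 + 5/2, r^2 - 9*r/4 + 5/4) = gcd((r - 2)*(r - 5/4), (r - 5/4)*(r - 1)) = r - 5/4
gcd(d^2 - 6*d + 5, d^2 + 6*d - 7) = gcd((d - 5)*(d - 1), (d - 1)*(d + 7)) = d - 1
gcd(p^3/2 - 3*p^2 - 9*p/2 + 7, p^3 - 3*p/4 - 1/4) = p - 1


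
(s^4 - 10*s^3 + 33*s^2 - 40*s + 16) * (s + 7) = s^5 - 3*s^4 - 37*s^3 + 191*s^2 - 264*s + 112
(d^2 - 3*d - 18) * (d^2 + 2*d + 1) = d^4 - d^3 - 23*d^2 - 39*d - 18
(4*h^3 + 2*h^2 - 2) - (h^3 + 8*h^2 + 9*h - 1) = 3*h^3 - 6*h^2 - 9*h - 1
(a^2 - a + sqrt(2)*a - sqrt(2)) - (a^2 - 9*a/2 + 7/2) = sqrt(2)*a + 7*a/2 - 7/2 - sqrt(2)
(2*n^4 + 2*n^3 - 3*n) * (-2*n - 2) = -4*n^5 - 8*n^4 - 4*n^3 + 6*n^2 + 6*n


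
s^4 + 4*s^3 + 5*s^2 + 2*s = s*(s + 1)^2*(s + 2)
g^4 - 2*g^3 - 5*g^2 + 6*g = g*(g - 3)*(g - 1)*(g + 2)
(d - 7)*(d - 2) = d^2 - 9*d + 14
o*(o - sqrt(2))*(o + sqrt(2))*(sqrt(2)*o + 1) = sqrt(2)*o^4 + o^3 - 2*sqrt(2)*o^2 - 2*o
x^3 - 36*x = x*(x - 6)*(x + 6)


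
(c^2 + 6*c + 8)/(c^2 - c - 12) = (c^2 + 6*c + 8)/(c^2 - c - 12)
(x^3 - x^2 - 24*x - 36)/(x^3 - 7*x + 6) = (x^2 - 4*x - 12)/(x^2 - 3*x + 2)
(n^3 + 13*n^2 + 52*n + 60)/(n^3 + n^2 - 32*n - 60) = (n + 6)/(n - 6)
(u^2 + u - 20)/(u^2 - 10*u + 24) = (u + 5)/(u - 6)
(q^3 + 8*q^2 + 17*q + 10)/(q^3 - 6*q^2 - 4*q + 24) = (q^2 + 6*q + 5)/(q^2 - 8*q + 12)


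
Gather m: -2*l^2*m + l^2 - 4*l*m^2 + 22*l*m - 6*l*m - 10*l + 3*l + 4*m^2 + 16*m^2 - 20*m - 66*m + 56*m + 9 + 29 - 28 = l^2 - 7*l + m^2*(20 - 4*l) + m*(-2*l^2 + 16*l - 30) + 10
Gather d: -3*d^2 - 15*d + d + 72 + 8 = -3*d^2 - 14*d + 80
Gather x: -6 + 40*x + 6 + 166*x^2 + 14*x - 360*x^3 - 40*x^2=-360*x^3 + 126*x^2 + 54*x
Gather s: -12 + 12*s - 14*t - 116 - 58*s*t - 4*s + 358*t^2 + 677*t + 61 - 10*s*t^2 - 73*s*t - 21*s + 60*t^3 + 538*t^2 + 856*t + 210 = s*(-10*t^2 - 131*t - 13) + 60*t^3 + 896*t^2 + 1519*t + 143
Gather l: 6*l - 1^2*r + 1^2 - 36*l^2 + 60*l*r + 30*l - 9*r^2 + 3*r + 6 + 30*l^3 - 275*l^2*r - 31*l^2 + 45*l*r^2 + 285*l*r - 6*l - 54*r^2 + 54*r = 30*l^3 + l^2*(-275*r - 67) + l*(45*r^2 + 345*r + 30) - 63*r^2 + 56*r + 7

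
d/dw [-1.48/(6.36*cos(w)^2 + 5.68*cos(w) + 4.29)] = -(18.8256*cos(w) + 8.4064)*sin(w)/(6.36*cos(w)^2 + 5.68*cos(w) + 4.29)^2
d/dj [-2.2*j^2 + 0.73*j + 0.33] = 0.73 - 4.4*j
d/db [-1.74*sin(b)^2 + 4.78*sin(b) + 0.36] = (4.78 - 3.48*sin(b))*cos(b)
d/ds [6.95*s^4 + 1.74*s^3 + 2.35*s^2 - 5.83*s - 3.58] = 27.8*s^3 + 5.22*s^2 + 4.7*s - 5.83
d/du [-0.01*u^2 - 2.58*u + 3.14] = -0.02*u - 2.58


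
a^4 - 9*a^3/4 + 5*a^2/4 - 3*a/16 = a*(a - 3/2)*(a - 1/2)*(a - 1/4)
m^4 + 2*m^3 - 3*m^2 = m^2*(m - 1)*(m + 3)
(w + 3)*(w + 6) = w^2 + 9*w + 18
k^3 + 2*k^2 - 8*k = k*(k - 2)*(k + 4)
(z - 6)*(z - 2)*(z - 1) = z^3 - 9*z^2 + 20*z - 12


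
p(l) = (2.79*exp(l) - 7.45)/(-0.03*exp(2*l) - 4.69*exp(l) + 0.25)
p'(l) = (2.79*exp(l) - 7.45)*(0.06*exp(2*l) + 4.69*exp(l))/(-0.03*exp(2*l) - 4.69*exp(l) + 0.25)^2 + 2.79*exp(l)/(-0.03*exp(2*l) - 4.69*exp(l) + 0.25)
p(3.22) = -0.46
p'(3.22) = 0.01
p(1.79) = -0.32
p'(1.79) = -0.24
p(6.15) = -0.15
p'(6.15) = 0.11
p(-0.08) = 1.19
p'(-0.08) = -1.89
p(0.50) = 0.38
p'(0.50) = -1.00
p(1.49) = -0.23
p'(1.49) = -0.34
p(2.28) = -0.41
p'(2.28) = -0.13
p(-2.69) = 105.99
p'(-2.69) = -495.82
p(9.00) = -0.01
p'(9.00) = 0.01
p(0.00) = 1.04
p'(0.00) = -1.73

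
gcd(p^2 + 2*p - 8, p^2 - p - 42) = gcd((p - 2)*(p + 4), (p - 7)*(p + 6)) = 1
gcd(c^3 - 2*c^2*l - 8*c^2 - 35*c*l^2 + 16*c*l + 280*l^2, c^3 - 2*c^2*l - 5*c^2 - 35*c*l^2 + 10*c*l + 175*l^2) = c^2 - 2*c*l - 35*l^2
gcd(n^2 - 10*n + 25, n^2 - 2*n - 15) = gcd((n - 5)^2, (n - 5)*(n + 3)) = n - 5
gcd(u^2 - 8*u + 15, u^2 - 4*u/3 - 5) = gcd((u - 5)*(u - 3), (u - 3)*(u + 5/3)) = u - 3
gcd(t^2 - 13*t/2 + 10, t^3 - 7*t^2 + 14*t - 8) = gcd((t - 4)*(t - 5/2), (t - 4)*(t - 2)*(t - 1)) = t - 4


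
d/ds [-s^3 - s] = -3*s^2 - 1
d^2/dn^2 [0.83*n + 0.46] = 0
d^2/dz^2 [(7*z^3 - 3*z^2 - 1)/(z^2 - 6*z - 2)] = 2*(248*z^3 + 231*z^2 + 102*z - 50)/(z^6 - 18*z^5 + 102*z^4 - 144*z^3 - 204*z^2 - 72*z - 8)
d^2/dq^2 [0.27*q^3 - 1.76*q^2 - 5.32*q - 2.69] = 1.62*q - 3.52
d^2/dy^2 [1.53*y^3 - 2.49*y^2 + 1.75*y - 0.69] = 9.18*y - 4.98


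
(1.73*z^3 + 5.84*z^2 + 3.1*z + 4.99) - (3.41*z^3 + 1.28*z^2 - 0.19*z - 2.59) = -1.68*z^3 + 4.56*z^2 + 3.29*z + 7.58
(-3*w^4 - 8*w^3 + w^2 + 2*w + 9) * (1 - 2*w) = 6*w^5 + 13*w^4 - 10*w^3 - 3*w^2 - 16*w + 9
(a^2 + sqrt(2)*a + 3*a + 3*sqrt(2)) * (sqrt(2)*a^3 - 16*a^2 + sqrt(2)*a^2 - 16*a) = sqrt(2)*a^5 - 14*a^4 + 4*sqrt(2)*a^4 - 56*a^3 - 13*sqrt(2)*a^3 - 64*sqrt(2)*a^2 - 42*a^2 - 48*sqrt(2)*a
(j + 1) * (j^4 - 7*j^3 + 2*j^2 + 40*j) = j^5 - 6*j^4 - 5*j^3 + 42*j^2 + 40*j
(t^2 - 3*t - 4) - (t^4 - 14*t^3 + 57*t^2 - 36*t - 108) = -t^4 + 14*t^3 - 56*t^2 + 33*t + 104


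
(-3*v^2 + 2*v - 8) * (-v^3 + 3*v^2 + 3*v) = 3*v^5 - 11*v^4 + 5*v^3 - 18*v^2 - 24*v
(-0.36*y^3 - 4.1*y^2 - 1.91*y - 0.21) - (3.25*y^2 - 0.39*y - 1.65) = -0.36*y^3 - 7.35*y^2 - 1.52*y + 1.44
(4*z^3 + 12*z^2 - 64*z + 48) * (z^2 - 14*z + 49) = 4*z^5 - 44*z^4 - 36*z^3 + 1532*z^2 - 3808*z + 2352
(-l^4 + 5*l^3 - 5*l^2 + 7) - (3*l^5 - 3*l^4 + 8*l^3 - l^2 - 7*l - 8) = -3*l^5 + 2*l^4 - 3*l^3 - 4*l^2 + 7*l + 15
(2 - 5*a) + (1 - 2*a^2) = -2*a^2 - 5*a + 3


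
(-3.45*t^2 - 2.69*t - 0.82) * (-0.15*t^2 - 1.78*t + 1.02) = 0.5175*t^4 + 6.5445*t^3 + 1.3922*t^2 - 1.2842*t - 0.8364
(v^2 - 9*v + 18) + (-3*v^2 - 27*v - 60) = -2*v^2 - 36*v - 42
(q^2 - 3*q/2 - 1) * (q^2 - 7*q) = q^4 - 17*q^3/2 + 19*q^2/2 + 7*q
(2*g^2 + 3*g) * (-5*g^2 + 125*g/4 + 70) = -10*g^4 + 95*g^3/2 + 935*g^2/4 + 210*g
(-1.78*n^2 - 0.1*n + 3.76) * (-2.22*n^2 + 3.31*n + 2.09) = 3.9516*n^4 - 5.6698*n^3 - 12.3984*n^2 + 12.2366*n + 7.8584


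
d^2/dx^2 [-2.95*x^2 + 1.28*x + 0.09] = -5.90000000000000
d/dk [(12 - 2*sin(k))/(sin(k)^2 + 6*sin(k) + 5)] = 2*(sin(k)^2 - 12*sin(k) - 41)*cos(k)/(sin(k)^2 + 6*sin(k) + 5)^2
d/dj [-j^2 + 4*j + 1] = 4 - 2*j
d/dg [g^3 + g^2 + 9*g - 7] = 3*g^2 + 2*g + 9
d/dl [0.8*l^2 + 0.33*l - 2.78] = 1.6*l + 0.33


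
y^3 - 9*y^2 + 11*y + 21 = (y - 7)*(y - 3)*(y + 1)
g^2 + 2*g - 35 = (g - 5)*(g + 7)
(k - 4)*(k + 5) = k^2 + k - 20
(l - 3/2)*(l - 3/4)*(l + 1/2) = l^3 - 7*l^2/4 + 9/16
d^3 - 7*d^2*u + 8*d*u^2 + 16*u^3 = (d - 4*u)^2*(d + u)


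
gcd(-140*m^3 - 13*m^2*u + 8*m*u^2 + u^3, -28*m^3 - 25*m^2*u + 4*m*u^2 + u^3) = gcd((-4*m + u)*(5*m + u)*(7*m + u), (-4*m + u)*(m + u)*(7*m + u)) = -28*m^2 + 3*m*u + u^2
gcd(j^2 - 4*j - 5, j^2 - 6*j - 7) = j + 1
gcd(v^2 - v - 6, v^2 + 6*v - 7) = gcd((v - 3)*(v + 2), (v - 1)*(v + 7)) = 1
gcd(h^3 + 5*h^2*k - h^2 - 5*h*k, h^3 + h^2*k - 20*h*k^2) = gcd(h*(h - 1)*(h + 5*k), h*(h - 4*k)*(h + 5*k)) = h^2 + 5*h*k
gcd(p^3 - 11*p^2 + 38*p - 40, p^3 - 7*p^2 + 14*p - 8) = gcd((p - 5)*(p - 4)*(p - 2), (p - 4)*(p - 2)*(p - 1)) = p^2 - 6*p + 8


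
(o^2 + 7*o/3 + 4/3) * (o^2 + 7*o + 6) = o^4 + 28*o^3/3 + 71*o^2/3 + 70*o/3 + 8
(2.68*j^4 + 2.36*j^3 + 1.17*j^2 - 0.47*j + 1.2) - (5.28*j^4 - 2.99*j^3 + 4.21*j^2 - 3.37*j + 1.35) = -2.6*j^4 + 5.35*j^3 - 3.04*j^2 + 2.9*j - 0.15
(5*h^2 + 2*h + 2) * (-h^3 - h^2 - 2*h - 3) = -5*h^5 - 7*h^4 - 14*h^3 - 21*h^2 - 10*h - 6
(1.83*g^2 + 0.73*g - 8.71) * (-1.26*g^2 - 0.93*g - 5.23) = -2.3058*g^4 - 2.6217*g^3 + 0.724799999999999*g^2 + 4.2824*g + 45.5533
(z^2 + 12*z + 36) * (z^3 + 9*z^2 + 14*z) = z^5 + 21*z^4 + 158*z^3 + 492*z^2 + 504*z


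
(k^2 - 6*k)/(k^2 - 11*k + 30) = k/(k - 5)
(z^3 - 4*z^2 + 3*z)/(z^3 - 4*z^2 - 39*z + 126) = z*(z - 1)/(z^2 - z - 42)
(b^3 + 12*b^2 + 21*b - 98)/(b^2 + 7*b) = b + 5 - 14/b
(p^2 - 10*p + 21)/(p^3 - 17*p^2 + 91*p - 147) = 1/(p - 7)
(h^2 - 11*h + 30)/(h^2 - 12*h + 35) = (h - 6)/(h - 7)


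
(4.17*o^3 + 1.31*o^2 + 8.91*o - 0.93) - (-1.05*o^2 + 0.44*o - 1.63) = 4.17*o^3 + 2.36*o^2 + 8.47*o + 0.7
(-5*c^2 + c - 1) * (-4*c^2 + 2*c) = 20*c^4 - 14*c^3 + 6*c^2 - 2*c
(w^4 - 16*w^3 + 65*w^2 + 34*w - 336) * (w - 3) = w^5 - 19*w^4 + 113*w^3 - 161*w^2 - 438*w + 1008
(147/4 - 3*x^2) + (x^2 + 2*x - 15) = -2*x^2 + 2*x + 87/4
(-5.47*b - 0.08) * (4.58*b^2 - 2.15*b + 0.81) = -25.0526*b^3 + 11.3941*b^2 - 4.2587*b - 0.0648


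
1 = 1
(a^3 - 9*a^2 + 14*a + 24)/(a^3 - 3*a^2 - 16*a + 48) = (a^2 - 5*a - 6)/(a^2 + a - 12)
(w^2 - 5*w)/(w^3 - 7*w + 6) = w*(w - 5)/(w^3 - 7*w + 6)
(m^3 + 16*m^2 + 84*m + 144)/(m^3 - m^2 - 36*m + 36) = (m^2 + 10*m + 24)/(m^2 - 7*m + 6)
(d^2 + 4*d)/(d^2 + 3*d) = (d + 4)/(d + 3)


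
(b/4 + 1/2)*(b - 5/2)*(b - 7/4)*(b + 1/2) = b^4/4 - 7*b^3/16 - 21*b^2/16 + 107*b/64 + 35/32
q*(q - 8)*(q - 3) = q^3 - 11*q^2 + 24*q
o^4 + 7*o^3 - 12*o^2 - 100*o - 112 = (o - 4)*(o + 2)^2*(o + 7)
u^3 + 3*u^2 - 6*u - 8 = (u - 2)*(u + 1)*(u + 4)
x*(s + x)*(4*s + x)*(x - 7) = 4*s^2*x^2 - 28*s^2*x + 5*s*x^3 - 35*s*x^2 + x^4 - 7*x^3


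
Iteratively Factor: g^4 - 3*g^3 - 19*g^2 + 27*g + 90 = (g + 2)*(g^3 - 5*g^2 - 9*g + 45) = (g + 2)*(g + 3)*(g^2 - 8*g + 15) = (g - 3)*(g + 2)*(g + 3)*(g - 5)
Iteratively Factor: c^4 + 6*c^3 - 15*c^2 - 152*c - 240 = (c + 4)*(c^3 + 2*c^2 - 23*c - 60) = (c + 4)^2*(c^2 - 2*c - 15) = (c + 3)*(c + 4)^2*(c - 5)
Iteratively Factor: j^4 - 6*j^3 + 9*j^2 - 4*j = (j - 4)*(j^3 - 2*j^2 + j) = j*(j - 4)*(j^2 - 2*j + 1) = j*(j - 4)*(j - 1)*(j - 1)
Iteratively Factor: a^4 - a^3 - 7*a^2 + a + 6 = (a + 2)*(a^3 - 3*a^2 - a + 3) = (a - 3)*(a + 2)*(a^2 - 1) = (a - 3)*(a + 1)*(a + 2)*(a - 1)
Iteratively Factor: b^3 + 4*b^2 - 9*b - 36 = (b + 3)*(b^2 + b - 12) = (b + 3)*(b + 4)*(b - 3)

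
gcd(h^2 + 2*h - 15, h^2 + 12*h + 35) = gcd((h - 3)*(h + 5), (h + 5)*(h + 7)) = h + 5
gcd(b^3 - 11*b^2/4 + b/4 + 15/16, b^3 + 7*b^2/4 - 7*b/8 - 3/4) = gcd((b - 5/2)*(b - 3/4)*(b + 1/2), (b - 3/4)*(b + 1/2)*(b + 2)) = b^2 - b/4 - 3/8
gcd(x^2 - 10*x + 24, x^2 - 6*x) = x - 6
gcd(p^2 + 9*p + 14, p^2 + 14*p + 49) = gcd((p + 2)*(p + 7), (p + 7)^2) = p + 7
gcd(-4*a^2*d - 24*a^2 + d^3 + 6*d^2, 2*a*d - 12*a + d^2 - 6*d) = 2*a + d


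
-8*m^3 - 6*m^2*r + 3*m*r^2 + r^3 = (-2*m + r)*(m + r)*(4*m + r)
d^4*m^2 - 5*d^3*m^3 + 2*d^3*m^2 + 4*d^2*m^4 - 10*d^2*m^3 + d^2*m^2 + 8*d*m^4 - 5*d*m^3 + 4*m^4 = (d - 4*m)*(d - m)*(d*m + m)^2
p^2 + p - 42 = (p - 6)*(p + 7)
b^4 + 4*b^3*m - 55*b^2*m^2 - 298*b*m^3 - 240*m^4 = (b - 8*m)*(b + m)*(b + 5*m)*(b + 6*m)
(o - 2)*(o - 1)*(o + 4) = o^3 + o^2 - 10*o + 8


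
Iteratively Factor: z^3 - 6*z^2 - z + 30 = (z - 5)*(z^2 - z - 6) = (z - 5)*(z - 3)*(z + 2)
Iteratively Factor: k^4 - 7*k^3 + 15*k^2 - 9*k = (k - 3)*(k^3 - 4*k^2 + 3*k) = (k - 3)*(k - 1)*(k^2 - 3*k) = (k - 3)^2*(k - 1)*(k)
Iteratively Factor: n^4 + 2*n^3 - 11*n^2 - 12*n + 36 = (n - 2)*(n^3 + 4*n^2 - 3*n - 18) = (n - 2)^2*(n^2 + 6*n + 9) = (n - 2)^2*(n + 3)*(n + 3)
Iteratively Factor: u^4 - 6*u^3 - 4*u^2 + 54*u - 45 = (u - 3)*(u^3 - 3*u^2 - 13*u + 15) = (u - 3)*(u - 1)*(u^2 - 2*u - 15) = (u - 5)*(u - 3)*(u - 1)*(u + 3)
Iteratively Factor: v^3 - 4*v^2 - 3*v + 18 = (v - 3)*(v^2 - v - 6) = (v - 3)*(v + 2)*(v - 3)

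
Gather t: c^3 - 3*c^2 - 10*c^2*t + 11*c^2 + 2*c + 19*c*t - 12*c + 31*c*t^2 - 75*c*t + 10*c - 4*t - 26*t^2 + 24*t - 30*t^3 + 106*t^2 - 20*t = c^3 + 8*c^2 - 30*t^3 + t^2*(31*c + 80) + t*(-10*c^2 - 56*c)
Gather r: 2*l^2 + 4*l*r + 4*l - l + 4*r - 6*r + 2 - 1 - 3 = 2*l^2 + 3*l + r*(4*l - 2) - 2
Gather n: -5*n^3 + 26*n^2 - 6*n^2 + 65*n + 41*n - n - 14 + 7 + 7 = -5*n^3 + 20*n^2 + 105*n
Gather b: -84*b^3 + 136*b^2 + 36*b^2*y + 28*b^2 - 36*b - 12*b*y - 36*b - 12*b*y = -84*b^3 + b^2*(36*y + 164) + b*(-24*y - 72)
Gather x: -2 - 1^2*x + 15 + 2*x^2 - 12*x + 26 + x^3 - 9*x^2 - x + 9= x^3 - 7*x^2 - 14*x + 48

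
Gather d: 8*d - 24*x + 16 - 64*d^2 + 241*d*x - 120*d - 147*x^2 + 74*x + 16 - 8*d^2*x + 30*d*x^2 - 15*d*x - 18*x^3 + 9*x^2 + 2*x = d^2*(-8*x - 64) + d*(30*x^2 + 226*x - 112) - 18*x^3 - 138*x^2 + 52*x + 32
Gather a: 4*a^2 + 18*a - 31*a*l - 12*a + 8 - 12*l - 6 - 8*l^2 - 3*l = 4*a^2 + a*(6 - 31*l) - 8*l^2 - 15*l + 2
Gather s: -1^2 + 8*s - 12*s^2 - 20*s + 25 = -12*s^2 - 12*s + 24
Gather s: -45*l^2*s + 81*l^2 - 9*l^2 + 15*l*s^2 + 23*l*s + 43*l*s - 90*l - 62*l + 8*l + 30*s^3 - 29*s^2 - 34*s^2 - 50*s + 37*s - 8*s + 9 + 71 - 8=72*l^2 - 144*l + 30*s^3 + s^2*(15*l - 63) + s*(-45*l^2 + 66*l - 21) + 72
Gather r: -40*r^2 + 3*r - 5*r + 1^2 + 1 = -40*r^2 - 2*r + 2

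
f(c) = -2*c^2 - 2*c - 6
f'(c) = -4*c - 2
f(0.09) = -6.20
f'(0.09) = -2.36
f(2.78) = -27.02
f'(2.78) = -13.12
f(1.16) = -11.01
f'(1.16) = -6.64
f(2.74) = -26.50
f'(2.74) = -12.96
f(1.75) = -15.62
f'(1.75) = -9.00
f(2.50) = -23.50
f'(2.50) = -12.00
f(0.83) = -9.04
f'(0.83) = -5.32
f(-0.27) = -5.61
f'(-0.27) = -0.92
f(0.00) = -6.00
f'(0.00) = -2.00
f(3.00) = -30.00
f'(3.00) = -14.00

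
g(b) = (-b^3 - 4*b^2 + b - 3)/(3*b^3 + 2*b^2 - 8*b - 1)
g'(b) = (-9*b^2 - 4*b + 8)*(-b^3 - 4*b^2 + b - 3)/(3*b^3 + 2*b^2 - 8*b - 1)^2 + (-3*b^2 - 8*b + 1)/(3*b^3 + 2*b^2 - 8*b - 1)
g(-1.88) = -10.53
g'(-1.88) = 150.67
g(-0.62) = -1.23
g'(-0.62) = -0.95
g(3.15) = -0.81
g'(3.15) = 0.25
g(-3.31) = 0.23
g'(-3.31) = 0.37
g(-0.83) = -1.13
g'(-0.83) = -0.04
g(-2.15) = 3.14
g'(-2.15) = 16.95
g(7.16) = -0.50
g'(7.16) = 0.03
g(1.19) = 3.48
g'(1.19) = 17.42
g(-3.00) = 0.38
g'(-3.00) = 0.62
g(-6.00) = -0.12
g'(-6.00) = 0.05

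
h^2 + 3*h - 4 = (h - 1)*(h + 4)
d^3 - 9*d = d*(d - 3)*(d + 3)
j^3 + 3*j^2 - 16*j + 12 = (j - 2)*(j - 1)*(j + 6)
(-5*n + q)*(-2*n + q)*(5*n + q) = 50*n^3 - 25*n^2*q - 2*n*q^2 + q^3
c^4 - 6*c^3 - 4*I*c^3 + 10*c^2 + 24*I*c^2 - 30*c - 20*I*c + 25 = (c - 5)*(c - 1)*(c - 5*I)*(c + I)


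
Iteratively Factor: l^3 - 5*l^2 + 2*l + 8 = (l - 4)*(l^2 - l - 2) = (l - 4)*(l - 2)*(l + 1)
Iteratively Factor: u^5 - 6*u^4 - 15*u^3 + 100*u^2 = (u - 5)*(u^4 - u^3 - 20*u^2) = u*(u - 5)*(u^3 - u^2 - 20*u) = u*(u - 5)^2*(u^2 + 4*u) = u^2*(u - 5)^2*(u + 4)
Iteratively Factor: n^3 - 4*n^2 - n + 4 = (n + 1)*(n^2 - 5*n + 4) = (n - 1)*(n + 1)*(n - 4)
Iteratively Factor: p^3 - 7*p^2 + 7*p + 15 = (p - 3)*(p^2 - 4*p - 5) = (p - 3)*(p + 1)*(p - 5)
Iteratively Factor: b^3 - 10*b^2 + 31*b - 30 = (b - 2)*(b^2 - 8*b + 15) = (b - 3)*(b - 2)*(b - 5)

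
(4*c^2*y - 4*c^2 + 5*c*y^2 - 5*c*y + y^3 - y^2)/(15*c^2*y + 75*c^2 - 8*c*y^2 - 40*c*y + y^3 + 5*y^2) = (4*c^2*y - 4*c^2 + 5*c*y^2 - 5*c*y + y^3 - y^2)/(15*c^2*y + 75*c^2 - 8*c*y^2 - 40*c*y + y^3 + 5*y^2)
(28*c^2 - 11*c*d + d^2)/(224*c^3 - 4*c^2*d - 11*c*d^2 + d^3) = (4*c - d)/(32*c^2 + 4*c*d - d^2)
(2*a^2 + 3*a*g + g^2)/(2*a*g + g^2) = (a + g)/g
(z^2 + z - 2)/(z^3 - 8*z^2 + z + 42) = (z - 1)/(z^2 - 10*z + 21)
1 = 1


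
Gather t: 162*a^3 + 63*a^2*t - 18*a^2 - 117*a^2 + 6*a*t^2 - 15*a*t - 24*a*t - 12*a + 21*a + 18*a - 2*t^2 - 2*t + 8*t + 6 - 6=162*a^3 - 135*a^2 + 27*a + t^2*(6*a - 2) + t*(63*a^2 - 39*a + 6)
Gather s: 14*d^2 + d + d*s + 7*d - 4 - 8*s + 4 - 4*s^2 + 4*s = 14*d^2 + 8*d - 4*s^2 + s*(d - 4)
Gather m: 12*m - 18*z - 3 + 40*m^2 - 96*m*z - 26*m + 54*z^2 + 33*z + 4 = 40*m^2 + m*(-96*z - 14) + 54*z^2 + 15*z + 1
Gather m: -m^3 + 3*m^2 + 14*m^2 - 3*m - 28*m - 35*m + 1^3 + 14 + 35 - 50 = -m^3 + 17*m^2 - 66*m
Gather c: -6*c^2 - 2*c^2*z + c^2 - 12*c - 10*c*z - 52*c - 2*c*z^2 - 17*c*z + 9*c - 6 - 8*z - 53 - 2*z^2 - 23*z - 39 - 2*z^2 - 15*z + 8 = c^2*(-2*z - 5) + c*(-2*z^2 - 27*z - 55) - 4*z^2 - 46*z - 90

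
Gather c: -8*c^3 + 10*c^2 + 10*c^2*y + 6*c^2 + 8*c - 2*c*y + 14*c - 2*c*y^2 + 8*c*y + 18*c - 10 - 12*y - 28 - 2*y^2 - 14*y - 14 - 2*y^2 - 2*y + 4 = -8*c^3 + c^2*(10*y + 16) + c*(-2*y^2 + 6*y + 40) - 4*y^2 - 28*y - 48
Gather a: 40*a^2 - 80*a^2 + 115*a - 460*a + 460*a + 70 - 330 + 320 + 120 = -40*a^2 + 115*a + 180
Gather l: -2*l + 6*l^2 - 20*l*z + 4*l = 6*l^2 + l*(2 - 20*z)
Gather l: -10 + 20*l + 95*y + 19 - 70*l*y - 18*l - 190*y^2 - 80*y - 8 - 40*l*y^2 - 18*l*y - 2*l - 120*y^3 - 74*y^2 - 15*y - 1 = l*(-40*y^2 - 88*y) - 120*y^3 - 264*y^2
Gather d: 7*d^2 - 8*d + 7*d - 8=7*d^2 - d - 8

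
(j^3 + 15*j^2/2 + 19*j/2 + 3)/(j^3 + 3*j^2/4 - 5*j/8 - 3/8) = 4*(j + 6)/(4*j - 3)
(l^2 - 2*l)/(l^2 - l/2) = 2*(l - 2)/(2*l - 1)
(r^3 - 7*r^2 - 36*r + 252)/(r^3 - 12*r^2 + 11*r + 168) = (r^2 - 36)/(r^2 - 5*r - 24)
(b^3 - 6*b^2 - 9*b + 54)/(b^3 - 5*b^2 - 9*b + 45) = (b - 6)/(b - 5)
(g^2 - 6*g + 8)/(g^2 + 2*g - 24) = (g - 2)/(g + 6)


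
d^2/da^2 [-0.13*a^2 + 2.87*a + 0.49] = -0.260000000000000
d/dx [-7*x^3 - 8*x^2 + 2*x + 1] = -21*x^2 - 16*x + 2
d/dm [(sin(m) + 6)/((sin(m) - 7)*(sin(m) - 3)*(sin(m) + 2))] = 2*(-sin(m)^3 - 5*sin(m)^2 + 48*sin(m) + 18)*cos(m)/((sin(m) - 7)^2*(sin(m) - 3)^2*(sin(m) + 2)^2)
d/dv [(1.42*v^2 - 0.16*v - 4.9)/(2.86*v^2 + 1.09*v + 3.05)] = (2.0054*v^2 + 36.69*v + 4.853)/(8.1796*v^4 + 6.2348*v^3 + 18.6341*v^2 + 6.649*v + 9.3025)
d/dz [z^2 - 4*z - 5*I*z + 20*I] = 2*z - 4 - 5*I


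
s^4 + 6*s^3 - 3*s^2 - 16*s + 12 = (s - 1)^2*(s + 2)*(s + 6)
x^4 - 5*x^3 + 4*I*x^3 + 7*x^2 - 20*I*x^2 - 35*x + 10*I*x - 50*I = (x - 5)*(x - 2*I)*(x + I)*(x + 5*I)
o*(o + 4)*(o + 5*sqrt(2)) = o^3 + 4*o^2 + 5*sqrt(2)*o^2 + 20*sqrt(2)*o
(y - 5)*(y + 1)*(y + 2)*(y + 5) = y^4 + 3*y^3 - 23*y^2 - 75*y - 50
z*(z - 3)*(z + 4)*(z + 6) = z^4 + 7*z^3 - 6*z^2 - 72*z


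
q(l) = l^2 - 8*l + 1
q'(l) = 2*l - 8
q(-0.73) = 7.37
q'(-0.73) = -9.46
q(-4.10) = 50.61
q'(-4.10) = -16.20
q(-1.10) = 11.01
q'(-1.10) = -10.20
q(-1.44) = 14.59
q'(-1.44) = -10.88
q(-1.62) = 16.58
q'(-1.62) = -11.24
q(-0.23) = 2.89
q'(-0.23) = -8.46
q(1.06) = -6.36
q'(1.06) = -5.88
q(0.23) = -0.79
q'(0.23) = -7.54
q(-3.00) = 34.00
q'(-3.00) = -14.00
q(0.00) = 1.00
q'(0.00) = -8.00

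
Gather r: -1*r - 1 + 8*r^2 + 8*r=8*r^2 + 7*r - 1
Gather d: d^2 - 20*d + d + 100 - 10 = d^2 - 19*d + 90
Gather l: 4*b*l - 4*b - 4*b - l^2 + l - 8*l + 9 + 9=-8*b - l^2 + l*(4*b - 7) + 18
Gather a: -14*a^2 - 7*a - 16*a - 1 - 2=-14*a^2 - 23*a - 3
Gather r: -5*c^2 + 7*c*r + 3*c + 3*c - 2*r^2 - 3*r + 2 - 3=-5*c^2 + 6*c - 2*r^2 + r*(7*c - 3) - 1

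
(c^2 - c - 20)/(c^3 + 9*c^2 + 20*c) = (c - 5)/(c*(c + 5))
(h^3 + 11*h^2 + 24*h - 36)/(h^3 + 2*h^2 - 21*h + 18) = (h + 6)/(h - 3)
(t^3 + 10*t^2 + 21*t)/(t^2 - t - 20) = t*(t^2 + 10*t + 21)/(t^2 - t - 20)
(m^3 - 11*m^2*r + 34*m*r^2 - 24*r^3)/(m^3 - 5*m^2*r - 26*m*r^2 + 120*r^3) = (m - r)/(m + 5*r)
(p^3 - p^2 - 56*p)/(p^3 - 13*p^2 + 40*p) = (p + 7)/(p - 5)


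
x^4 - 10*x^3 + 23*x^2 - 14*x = x*(x - 7)*(x - 2)*(x - 1)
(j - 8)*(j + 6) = j^2 - 2*j - 48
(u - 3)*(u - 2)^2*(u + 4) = u^4 - 3*u^3 - 12*u^2 + 52*u - 48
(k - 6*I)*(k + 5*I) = k^2 - I*k + 30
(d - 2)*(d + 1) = d^2 - d - 2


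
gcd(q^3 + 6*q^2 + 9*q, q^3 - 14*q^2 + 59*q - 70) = 1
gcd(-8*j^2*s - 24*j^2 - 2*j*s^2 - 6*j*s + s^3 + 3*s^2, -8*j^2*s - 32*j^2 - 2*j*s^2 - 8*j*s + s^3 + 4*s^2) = -8*j^2 - 2*j*s + s^2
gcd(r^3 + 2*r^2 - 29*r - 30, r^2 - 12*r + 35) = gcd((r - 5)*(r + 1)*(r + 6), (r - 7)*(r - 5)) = r - 5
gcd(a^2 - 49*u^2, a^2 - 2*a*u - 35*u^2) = -a + 7*u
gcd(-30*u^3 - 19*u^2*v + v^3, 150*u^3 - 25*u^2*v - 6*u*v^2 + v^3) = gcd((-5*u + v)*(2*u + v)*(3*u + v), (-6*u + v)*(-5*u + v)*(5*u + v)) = 5*u - v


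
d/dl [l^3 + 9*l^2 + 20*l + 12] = 3*l^2 + 18*l + 20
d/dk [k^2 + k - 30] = 2*k + 1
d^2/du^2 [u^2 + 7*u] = 2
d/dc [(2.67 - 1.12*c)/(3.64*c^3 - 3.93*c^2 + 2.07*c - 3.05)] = (8.1536*c^3 - 33.558*c^2 + 20.9862*c - 2.1109)/(13.2496*c^6 - 28.6104*c^5 + 30.5145*c^4 - 38.4742*c^3 + 28.2579*c^2 - 12.627*c + 9.3025)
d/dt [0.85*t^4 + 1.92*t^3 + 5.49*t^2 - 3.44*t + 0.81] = 3.4*t^3 + 5.76*t^2 + 10.98*t - 3.44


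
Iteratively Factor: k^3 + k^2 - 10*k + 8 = (k + 4)*(k^2 - 3*k + 2) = (k - 2)*(k + 4)*(k - 1)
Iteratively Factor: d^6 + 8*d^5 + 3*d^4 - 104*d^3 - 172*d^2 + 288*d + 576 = (d + 2)*(d^5 + 6*d^4 - 9*d^3 - 86*d^2 + 288) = (d + 2)*(d + 3)*(d^4 + 3*d^3 - 18*d^2 - 32*d + 96) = (d + 2)*(d + 3)*(d + 4)*(d^3 - d^2 - 14*d + 24) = (d - 2)*(d + 2)*(d + 3)*(d + 4)*(d^2 + d - 12) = (d - 3)*(d - 2)*(d + 2)*(d + 3)*(d + 4)*(d + 4)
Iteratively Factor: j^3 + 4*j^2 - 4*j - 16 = (j + 4)*(j^2 - 4) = (j - 2)*(j + 4)*(j + 2)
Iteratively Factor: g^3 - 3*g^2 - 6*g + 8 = (g - 4)*(g^2 + g - 2) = (g - 4)*(g + 2)*(g - 1)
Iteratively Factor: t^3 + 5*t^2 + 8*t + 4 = (t + 2)*(t^2 + 3*t + 2) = (t + 2)^2*(t + 1)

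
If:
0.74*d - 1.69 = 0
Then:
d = 2.28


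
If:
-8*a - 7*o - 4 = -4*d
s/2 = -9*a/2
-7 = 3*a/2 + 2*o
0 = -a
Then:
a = 0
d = -41/8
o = -7/2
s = 0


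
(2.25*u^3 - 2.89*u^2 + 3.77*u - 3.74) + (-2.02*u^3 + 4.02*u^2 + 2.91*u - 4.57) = 0.23*u^3 + 1.13*u^2 + 6.68*u - 8.31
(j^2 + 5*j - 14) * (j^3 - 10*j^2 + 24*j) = j^5 - 5*j^4 - 40*j^3 + 260*j^2 - 336*j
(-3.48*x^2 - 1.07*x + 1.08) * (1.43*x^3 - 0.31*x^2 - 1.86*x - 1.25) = -4.9764*x^5 - 0.4513*x^4 + 8.3489*x^3 + 6.0054*x^2 - 0.6713*x - 1.35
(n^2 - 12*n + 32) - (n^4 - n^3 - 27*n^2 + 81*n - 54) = -n^4 + n^3 + 28*n^2 - 93*n + 86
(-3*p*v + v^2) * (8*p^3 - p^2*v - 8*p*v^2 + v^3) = -24*p^4*v + 11*p^3*v^2 + 23*p^2*v^3 - 11*p*v^4 + v^5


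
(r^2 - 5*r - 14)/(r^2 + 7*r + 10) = (r - 7)/(r + 5)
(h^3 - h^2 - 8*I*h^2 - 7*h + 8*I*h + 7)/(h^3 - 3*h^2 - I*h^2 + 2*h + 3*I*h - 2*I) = (h - 7*I)/(h - 2)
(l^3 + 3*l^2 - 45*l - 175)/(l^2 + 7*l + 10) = (l^2 - 2*l - 35)/(l + 2)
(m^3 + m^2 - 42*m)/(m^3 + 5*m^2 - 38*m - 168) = m/(m + 4)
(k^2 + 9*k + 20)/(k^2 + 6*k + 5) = (k + 4)/(k + 1)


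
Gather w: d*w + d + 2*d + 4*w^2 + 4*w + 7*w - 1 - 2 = 3*d + 4*w^2 + w*(d + 11) - 3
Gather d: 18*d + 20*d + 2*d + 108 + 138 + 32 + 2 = 40*d + 280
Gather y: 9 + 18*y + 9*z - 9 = 18*y + 9*z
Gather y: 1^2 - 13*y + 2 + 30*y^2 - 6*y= 30*y^2 - 19*y + 3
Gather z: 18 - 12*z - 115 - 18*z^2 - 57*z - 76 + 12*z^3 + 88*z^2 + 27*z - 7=12*z^3 + 70*z^2 - 42*z - 180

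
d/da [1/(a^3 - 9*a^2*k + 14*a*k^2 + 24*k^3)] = (-3*a^2 + 18*a*k - 14*k^2)/(a^3 - 9*a^2*k + 14*a*k^2 + 24*k^3)^2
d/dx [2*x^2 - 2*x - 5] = 4*x - 2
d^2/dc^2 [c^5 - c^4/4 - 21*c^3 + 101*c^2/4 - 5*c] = 20*c^3 - 3*c^2 - 126*c + 101/2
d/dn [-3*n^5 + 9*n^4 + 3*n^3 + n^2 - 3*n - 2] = -15*n^4 + 36*n^3 + 9*n^2 + 2*n - 3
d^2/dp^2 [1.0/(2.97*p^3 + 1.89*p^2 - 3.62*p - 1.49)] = (-(17.82*p + 3.78)*(2.97*p^3 + 1.89*p^2 - 3.62*p - 1.49) + 1.0*(8.91*p^2 + 3.78*p - 3.62)*(17.82*p^2 + 7.56*p - 7.24))/(2.97*p^3 + 1.89*p^2 - 3.62*p - 1.49)^3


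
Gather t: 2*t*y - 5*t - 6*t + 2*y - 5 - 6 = t*(2*y - 11) + 2*y - 11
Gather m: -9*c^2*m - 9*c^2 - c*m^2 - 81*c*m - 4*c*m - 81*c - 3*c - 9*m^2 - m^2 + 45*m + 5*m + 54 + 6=-9*c^2 - 84*c + m^2*(-c - 10) + m*(-9*c^2 - 85*c + 50) + 60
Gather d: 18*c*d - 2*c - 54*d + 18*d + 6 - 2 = -2*c + d*(18*c - 36) + 4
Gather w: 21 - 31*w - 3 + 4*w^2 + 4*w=4*w^2 - 27*w + 18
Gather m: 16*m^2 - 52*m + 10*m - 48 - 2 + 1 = 16*m^2 - 42*m - 49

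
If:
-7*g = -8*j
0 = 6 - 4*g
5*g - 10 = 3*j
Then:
No Solution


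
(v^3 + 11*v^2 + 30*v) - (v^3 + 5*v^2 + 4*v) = 6*v^2 + 26*v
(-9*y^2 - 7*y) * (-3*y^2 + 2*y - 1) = 27*y^4 + 3*y^3 - 5*y^2 + 7*y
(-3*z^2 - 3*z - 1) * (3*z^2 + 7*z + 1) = -9*z^4 - 30*z^3 - 27*z^2 - 10*z - 1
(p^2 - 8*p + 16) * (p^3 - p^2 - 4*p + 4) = p^5 - 9*p^4 + 20*p^3 + 20*p^2 - 96*p + 64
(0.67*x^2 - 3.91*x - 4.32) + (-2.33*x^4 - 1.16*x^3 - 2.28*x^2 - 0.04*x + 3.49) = -2.33*x^4 - 1.16*x^3 - 1.61*x^2 - 3.95*x - 0.83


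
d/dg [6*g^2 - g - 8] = 12*g - 1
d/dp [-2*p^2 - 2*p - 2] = -4*p - 2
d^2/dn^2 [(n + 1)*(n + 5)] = 2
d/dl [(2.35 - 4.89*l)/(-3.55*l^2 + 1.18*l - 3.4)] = (-17.3595*l^2 + 16.685*l + 13.853)/(12.6025*l^4 - 8.378*l^3 + 25.5324*l^2 - 8.024*l + 11.56)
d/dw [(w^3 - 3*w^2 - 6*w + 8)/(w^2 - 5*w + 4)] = 1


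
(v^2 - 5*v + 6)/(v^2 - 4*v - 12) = (-v^2 + 5*v - 6)/(-v^2 + 4*v + 12)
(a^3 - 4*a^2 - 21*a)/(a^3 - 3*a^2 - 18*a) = (a - 7)/(a - 6)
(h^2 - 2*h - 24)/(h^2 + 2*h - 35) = (h^2 - 2*h - 24)/(h^2 + 2*h - 35)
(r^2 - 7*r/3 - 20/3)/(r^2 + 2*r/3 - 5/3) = (r - 4)/(r - 1)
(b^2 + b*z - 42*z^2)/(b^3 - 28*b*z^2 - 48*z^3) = (b + 7*z)/(b^2 + 6*b*z + 8*z^2)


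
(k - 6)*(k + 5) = k^2 - k - 30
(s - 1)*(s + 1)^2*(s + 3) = s^4 + 4*s^3 + 2*s^2 - 4*s - 3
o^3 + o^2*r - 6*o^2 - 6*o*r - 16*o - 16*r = (o - 8)*(o + 2)*(o + r)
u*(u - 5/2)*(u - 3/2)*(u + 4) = u^4 - 49*u^2/4 + 15*u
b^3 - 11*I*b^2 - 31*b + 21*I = (b - 7*I)*(b - 3*I)*(b - I)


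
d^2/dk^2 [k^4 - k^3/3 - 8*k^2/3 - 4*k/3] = 12*k^2 - 2*k - 16/3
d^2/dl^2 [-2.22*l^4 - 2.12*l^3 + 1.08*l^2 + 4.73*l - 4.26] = -26.64*l^2 - 12.72*l + 2.16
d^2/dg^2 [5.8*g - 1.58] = 0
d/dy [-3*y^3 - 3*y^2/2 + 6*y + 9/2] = -9*y^2 - 3*y + 6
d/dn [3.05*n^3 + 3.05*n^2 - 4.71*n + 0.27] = 9.15*n^2 + 6.1*n - 4.71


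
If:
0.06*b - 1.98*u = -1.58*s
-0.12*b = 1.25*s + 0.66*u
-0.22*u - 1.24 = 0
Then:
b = 173.02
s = -13.63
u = -5.64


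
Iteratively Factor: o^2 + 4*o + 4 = (o + 2)*(o + 2)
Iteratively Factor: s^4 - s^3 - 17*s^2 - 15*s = (s + 1)*(s^3 - 2*s^2 - 15*s) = (s - 5)*(s + 1)*(s^2 + 3*s) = (s - 5)*(s + 1)*(s + 3)*(s)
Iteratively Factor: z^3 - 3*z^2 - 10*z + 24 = (z - 4)*(z^2 + z - 6) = (z - 4)*(z - 2)*(z + 3)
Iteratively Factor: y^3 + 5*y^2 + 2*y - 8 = (y + 4)*(y^2 + y - 2) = (y + 2)*(y + 4)*(y - 1)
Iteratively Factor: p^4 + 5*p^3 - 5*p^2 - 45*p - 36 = (p + 3)*(p^3 + 2*p^2 - 11*p - 12) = (p + 3)*(p + 4)*(p^2 - 2*p - 3) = (p + 1)*(p + 3)*(p + 4)*(p - 3)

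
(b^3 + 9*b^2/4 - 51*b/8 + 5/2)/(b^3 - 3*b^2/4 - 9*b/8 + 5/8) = (b + 4)/(b + 1)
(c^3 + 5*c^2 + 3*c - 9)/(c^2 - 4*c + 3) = (c^2 + 6*c + 9)/(c - 3)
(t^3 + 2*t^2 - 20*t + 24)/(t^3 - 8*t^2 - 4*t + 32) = (t^2 + 4*t - 12)/(t^2 - 6*t - 16)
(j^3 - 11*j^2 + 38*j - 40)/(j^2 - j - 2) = (j^2 - 9*j + 20)/(j + 1)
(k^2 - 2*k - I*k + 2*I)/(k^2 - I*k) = (k - 2)/k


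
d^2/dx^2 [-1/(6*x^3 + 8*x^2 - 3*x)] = 2*(2*x*(9*x + 4)*(6*x^2 + 8*x - 3) - (18*x^2 + 16*x - 3)^2)/(x^3*(6*x^2 + 8*x - 3)^3)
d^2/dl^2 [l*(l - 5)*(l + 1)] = 6*l - 8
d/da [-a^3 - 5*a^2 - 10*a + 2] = -3*a^2 - 10*a - 10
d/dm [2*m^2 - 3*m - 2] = 4*m - 3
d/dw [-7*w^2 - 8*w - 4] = -14*w - 8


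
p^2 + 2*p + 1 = (p + 1)^2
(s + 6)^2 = s^2 + 12*s + 36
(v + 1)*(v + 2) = v^2 + 3*v + 2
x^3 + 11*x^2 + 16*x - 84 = (x - 2)*(x + 6)*(x + 7)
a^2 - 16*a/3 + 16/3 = (a - 4)*(a - 4/3)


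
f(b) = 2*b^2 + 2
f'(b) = 4*b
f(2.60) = 15.52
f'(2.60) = 10.40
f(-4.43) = 41.25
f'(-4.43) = -17.72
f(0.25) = 2.12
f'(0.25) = 1.00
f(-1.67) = 7.58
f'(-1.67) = -6.68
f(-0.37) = 2.27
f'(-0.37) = -1.48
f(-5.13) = 54.63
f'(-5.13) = -20.52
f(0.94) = 3.77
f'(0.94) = 3.76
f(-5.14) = 54.84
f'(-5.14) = -20.56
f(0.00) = 2.00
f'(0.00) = 0.00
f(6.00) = 74.00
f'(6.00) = 24.00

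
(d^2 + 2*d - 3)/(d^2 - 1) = (d + 3)/(d + 1)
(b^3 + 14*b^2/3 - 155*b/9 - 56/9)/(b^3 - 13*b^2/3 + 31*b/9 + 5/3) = (3*b^2 + 13*b - 56)/(3*b^2 - 14*b + 15)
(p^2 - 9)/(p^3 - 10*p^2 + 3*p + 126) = (p - 3)/(p^2 - 13*p + 42)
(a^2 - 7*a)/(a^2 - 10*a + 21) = a/(a - 3)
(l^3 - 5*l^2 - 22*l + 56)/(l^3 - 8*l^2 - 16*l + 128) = (l^2 - 9*l + 14)/(l^2 - 12*l + 32)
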